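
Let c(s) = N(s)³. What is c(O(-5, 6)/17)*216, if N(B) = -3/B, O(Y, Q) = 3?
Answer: -1061208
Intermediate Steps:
c(s) = -27/s³ (c(s) = (-3/s)³ = -27/s³)
c(O(-5, 6)/17)*216 = -27/(3/17)³*216 = -27*4913/27*216 = -4913*216 = -1061208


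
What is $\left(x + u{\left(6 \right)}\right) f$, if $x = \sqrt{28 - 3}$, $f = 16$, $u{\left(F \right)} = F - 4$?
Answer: $112$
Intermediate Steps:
$u{\left(F \right)} = -4 + F$
$x = 5$ ($x = \sqrt{25} = 5$)
$\left(x + u{\left(6 \right)}\right) f = \left(5 + \left(-4 + 6\right)\right) 16 = \left(5 + 2\right) 16 = 7 \cdot 16 = 112$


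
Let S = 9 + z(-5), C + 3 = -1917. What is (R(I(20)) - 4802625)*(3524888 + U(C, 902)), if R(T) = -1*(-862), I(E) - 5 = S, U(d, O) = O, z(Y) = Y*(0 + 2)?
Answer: -16930007967770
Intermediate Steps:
z(Y) = 2*Y (z(Y) = Y*2 = 2*Y)
C = -1920 (C = -3 - 1917 = -1920)
S = -1 (S = 9 + 2*(-5) = 9 - 10 = -1)
I(E) = 4 (I(E) = 5 - 1 = 4)
R(T) = 862
(R(I(20)) - 4802625)*(3524888 + U(C, 902)) = (862 - 4802625)*(3524888 + 902) = -4801763*3525790 = -16930007967770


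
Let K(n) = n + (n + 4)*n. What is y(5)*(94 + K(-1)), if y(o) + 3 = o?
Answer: 180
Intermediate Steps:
y(o) = -3 + o
K(n) = n + n*(4 + n) (K(n) = n + (4 + n)*n = n + n*(4 + n))
y(5)*(94 + K(-1)) = (-3 + 5)*(94 - (5 - 1)) = 2*(94 - 1*4) = 2*(94 - 4) = 2*90 = 180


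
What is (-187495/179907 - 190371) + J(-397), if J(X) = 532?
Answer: -4879078924/25701 ≈ -1.8984e+5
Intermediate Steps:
(-187495/179907 - 190371) + J(-397) = (-187495/179907 - 190371) + 532 = (-187495*1/179907 - 190371) + 532 = (-26785/25701 - 190371) + 532 = -4892751856/25701 + 532 = -4879078924/25701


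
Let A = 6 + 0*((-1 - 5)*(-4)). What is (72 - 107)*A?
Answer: -210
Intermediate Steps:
A = 6 (A = 6 + 0*(-6*(-4)) = 6 + 0*24 = 6 + 0 = 6)
(72 - 107)*A = (72 - 107)*6 = -35*6 = -210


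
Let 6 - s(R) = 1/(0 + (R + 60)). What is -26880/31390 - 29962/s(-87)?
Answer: -2539807530/511657 ≈ -4963.9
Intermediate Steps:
s(R) = 6 - 1/(60 + R) (s(R) = 6 - 1/(0 + (R + 60)) = 6 - 1/(0 + (60 + R)) = 6 - 1/(60 + R))
-26880/31390 - 29962/s(-87) = -26880/31390 - 29962*(60 - 87)/(359 + 6*(-87)) = -26880*1/31390 - 29962*(-27/(359 - 522)) = -2688/3139 - 29962/((-1/27*(-163))) = -2688/3139 - 29962/163/27 = -2688/3139 - 29962*27/163 = -2688/3139 - 808974/163 = -2539807530/511657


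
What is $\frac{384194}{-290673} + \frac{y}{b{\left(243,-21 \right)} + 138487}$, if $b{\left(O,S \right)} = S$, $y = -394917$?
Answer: $- \frac{167989515545}{40248327618} \approx -4.1738$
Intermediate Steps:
$\frac{384194}{-290673} + \frac{y}{b{\left(243,-21 \right)} + 138487} = \frac{384194}{-290673} - \frac{394917}{-21 + 138487} = 384194 \left(- \frac{1}{290673}\right) - \frac{394917}{138466} = - \frac{384194}{290673} - \frac{394917}{138466} = - \frac{167989515545}{40248327618}$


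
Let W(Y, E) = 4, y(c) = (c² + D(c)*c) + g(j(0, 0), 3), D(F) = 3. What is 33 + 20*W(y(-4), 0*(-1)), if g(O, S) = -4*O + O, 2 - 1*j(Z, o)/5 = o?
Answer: 113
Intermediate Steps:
j(Z, o) = 10 - 5*o
g(O, S) = -3*O
y(c) = -30 + c² + 3*c (y(c) = (c² + 3*c) - 3*(10 - 5*0) = (c² + 3*c) - 3*(10 + 0) = (c² + 3*c) - 3*10 = (c² + 3*c) - 30 = -30 + c² + 3*c)
33 + 20*W(y(-4), 0*(-1)) = 33 + 20*4 = 33 + 80 = 113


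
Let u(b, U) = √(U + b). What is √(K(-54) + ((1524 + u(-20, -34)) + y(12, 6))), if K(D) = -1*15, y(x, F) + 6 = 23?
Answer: √(1526 + 3*I*√6) ≈ 39.064 + 0.09406*I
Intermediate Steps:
y(x, F) = 17 (y(x, F) = -6 + 23 = 17)
K(D) = -15
√(K(-54) + ((1524 + u(-20, -34)) + y(12, 6))) = √(-15 + ((1524 + √(-34 - 20)) + 17)) = √(-15 + ((1524 + √(-54)) + 17)) = √(-15 + ((1524 + 3*I*√6) + 17)) = √(-15 + (1541 + 3*I*√6)) = √(1526 + 3*I*√6)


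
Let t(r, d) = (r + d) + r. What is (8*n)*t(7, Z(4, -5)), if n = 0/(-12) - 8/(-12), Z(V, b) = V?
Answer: 96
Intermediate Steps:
t(r, d) = d + 2*r (t(r, d) = (d + r) + r = d + 2*r)
n = 2/3 (n = 0*(-1/12) - 8*(-1/12) = 0 + 2/3 = 2/3 ≈ 0.66667)
(8*n)*t(7, Z(4, -5)) = (8*(2/3))*(4 + 2*7) = 16*(4 + 14)/3 = (16/3)*18 = 96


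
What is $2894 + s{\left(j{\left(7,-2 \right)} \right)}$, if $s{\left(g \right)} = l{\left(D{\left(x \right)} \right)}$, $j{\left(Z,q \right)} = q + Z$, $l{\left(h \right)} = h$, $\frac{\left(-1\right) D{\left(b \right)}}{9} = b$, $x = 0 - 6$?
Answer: $2948$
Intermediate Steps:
$x = -6$ ($x = 0 - 6 = -6$)
$D{\left(b \right)} = - 9 b$
$j{\left(Z,q \right)} = Z + q$
$s{\left(g \right)} = 54$ ($s{\left(g \right)} = \left(-9\right) \left(-6\right) = 54$)
$2894 + s{\left(j{\left(7,-2 \right)} \right)} = 2894 + 54 = 2948$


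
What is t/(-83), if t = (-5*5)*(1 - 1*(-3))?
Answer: 100/83 ≈ 1.2048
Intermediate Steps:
t = -100 (t = -25*(1 + 3) = -25*4 = -100)
t/(-83) = -100/(-83) = -100*(-1/83) = 100/83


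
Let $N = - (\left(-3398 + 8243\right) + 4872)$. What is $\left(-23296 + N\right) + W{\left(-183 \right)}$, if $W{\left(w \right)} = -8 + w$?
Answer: $-33204$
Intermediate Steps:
$N = -9717$ ($N = - (4845 + 4872) = \left(-1\right) 9717 = -9717$)
$\left(-23296 + N\right) + W{\left(-183 \right)} = \left(-23296 - 9717\right) - 191 = -33013 - 191 = -33204$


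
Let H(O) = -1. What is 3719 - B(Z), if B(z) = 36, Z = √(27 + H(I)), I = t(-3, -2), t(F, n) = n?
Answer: 3683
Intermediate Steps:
I = -2
Z = √26 (Z = √(27 - 1) = √26 ≈ 5.0990)
3719 - B(Z) = 3719 - 1*36 = 3719 - 36 = 3683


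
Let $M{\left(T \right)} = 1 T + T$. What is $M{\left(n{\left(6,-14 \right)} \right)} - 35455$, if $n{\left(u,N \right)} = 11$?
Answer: $-35433$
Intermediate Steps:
$M{\left(T \right)} = 2 T$ ($M{\left(T \right)} = T + T = 2 T$)
$M{\left(n{\left(6,-14 \right)} \right)} - 35455 = 2 \cdot 11 - 35455 = 22 - 35455 = -35433$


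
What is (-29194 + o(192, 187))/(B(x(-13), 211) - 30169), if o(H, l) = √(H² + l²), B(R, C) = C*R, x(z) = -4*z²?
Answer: 29194/172805 - √71833/172805 ≈ 0.16739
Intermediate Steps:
(-29194 + o(192, 187))/(B(x(-13), 211) - 30169) = (-29194 + √(192² + 187²))/(211*(-4*(-13)²) - 30169) = (-29194 + √(36864 + 34969))/(211*(-4*169) - 30169) = (-29194 + √71833)/(211*(-676) - 30169) = (-29194 + √71833)/(-142636 - 30169) = (-29194 + √71833)/(-172805) = (-29194 + √71833)*(-1/172805) = 29194/172805 - √71833/172805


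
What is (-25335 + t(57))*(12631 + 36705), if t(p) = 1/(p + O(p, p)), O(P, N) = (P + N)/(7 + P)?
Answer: -2351112161608/1881 ≈ -1.2499e+9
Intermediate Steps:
O(P, N) = (N + P)/(7 + P)
t(p) = 1/(p + 2*p/(7 + p)) (t(p) = 1/(p + (p + p)/(7 + p)) = 1/(p + (2*p)/(7 + p)) = 1/(p + 2*p/(7 + p)))
(-25335 + t(57))*(12631 + 36705) = (-25335 + (7 + 57)/(57*(9 + 57)))*(12631 + 36705) = (-25335 + (1/57)*64/66)*49336 = (-25335 + (1/57)*(1/66)*64)*49336 = (-25335 + 32/1881)*49336 = -47655103/1881*49336 = -2351112161608/1881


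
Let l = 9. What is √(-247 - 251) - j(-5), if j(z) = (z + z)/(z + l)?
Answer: 5/2 + I*√498 ≈ 2.5 + 22.316*I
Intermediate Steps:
j(z) = 2*z/(9 + z) (j(z) = (z + z)/(z + 9) = (2*z)/(9 + z) = 2*z/(9 + z))
√(-247 - 251) - j(-5) = √(-247 - 251) - 2*(-5)/(9 - 5) = √(-498) - 2*(-5)/4 = I*√498 - 2*(-5)/4 = I*√498 - 1*(-5/2) = I*√498 + 5/2 = 5/2 + I*√498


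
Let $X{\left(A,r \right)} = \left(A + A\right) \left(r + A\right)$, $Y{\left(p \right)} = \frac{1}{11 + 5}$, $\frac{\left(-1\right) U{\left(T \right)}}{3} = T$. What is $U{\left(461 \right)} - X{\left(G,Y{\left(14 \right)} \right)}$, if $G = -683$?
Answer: $- \frac{7474205}{8} \approx -9.3428 \cdot 10^{5}$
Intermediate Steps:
$U{\left(T \right)} = - 3 T$
$Y{\left(p \right)} = \frac{1}{16}$
$X{\left(A,r \right)} = 2 A \left(A + r\right)$
$U{\left(461 \right)} - X{\left(G,Y{\left(14 \right)} \right)} = \left(-3\right) 461 - 2 \left(-683\right) \left(-683 + \frac{1}{16}\right) = -1383 - 2 \left(-683\right) \left(- \frac{10927}{16}\right) = -1383 - \frac{7463141}{8} = - \frac{7474205}{8}$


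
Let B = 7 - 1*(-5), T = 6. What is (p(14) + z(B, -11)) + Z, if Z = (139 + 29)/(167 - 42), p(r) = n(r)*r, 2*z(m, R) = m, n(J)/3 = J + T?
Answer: 105918/125 ≈ 847.34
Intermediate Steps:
n(J) = 18 + 3*J (n(J) = 3*(J + 6) = 3*(6 + J) = 18 + 3*J)
B = 12 (B = 7 + 5 = 12)
z(m, R) = m/2
p(r) = r*(18 + 3*r) (p(r) = (18 + 3*r)*r = r*(18 + 3*r))
Z = 168/125 ≈ 1.3440
(p(14) + z(B, -11)) + Z = (3*14*(6 + 14) + (½)*12) + 168/125 = (3*14*20 + 6) + 168/125 = (840 + 6) + 168/125 = 846 + 168/125 = 105918/125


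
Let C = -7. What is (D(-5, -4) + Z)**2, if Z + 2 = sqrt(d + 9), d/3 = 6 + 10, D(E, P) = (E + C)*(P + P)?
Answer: 8893 + 188*sqrt(57) ≈ 10312.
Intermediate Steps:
D(E, P) = 2*P*(-7 + E) (D(E, P) = (E - 7)*(P + P) = (-7 + E)*(2*P) = 2*P*(-7 + E))
d = 48 (d = 3*(6 + 10) = 3*16 = 48)
Z = -2 + sqrt(57) (Z = -2 + sqrt(48 + 9) = -2 + sqrt(57) ≈ 5.5498)
(D(-5, -4) + Z)**2 = (2*(-4)*(-7 - 5) + (-2 + sqrt(57)))**2 = (2*(-4)*(-12) + (-2 + sqrt(57)))**2 = (96 + (-2 + sqrt(57)))**2 = (94 + sqrt(57))**2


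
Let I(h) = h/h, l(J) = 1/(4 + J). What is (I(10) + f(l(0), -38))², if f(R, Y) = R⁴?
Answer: 66049/65536 ≈ 1.0078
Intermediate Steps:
I(h) = 1
(I(10) + f(l(0), -38))² = (1 + (1/(4 + 0))⁴)² = (1 + (1/4)⁴)² = (1 + (¼)⁴)² = (1 + 1/256)² = (257/256)² = 66049/65536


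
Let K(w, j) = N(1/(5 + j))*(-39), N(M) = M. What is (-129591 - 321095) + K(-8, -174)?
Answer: -5858915/13 ≈ -4.5069e+5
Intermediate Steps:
K(w, j) = -39/(5 + j)
(-129591 - 321095) + K(-8, -174) = (-129591 - 321095) - 39/(5 - 174) = -450686 - 39/(-169) = -450686 - 39*(-1/169) = -450686 + 3/13 = -5858915/13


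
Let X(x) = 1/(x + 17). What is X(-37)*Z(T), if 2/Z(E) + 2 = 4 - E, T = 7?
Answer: 1/50 ≈ 0.020000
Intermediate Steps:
Z(E) = 2/(2 - E) (Z(E) = 2/(-2 + (4 - E)) = 2/(2 - E))
X(x) = 1/(17 + x)
X(-37)*Z(T) = (-2/(-2 + 7))/(17 - 37) = (-2/5)/(-20) = -(-1)/(10*5) = -1/20*(-⅖) = 1/50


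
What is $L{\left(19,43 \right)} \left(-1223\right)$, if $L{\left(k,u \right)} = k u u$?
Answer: $-42965213$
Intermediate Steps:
$L{\left(k,u \right)} = k u^{2}$
$L{\left(19,43 \right)} \left(-1223\right) = 19 \cdot 43^{2} \left(-1223\right) = 19 \cdot 1849 \left(-1223\right) = 35131 \left(-1223\right) = -42965213$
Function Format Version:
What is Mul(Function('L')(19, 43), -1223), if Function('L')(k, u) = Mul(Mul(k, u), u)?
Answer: -42965213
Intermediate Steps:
Function('L')(k, u) = Mul(k, Pow(u, 2))
Mul(Function('L')(19, 43), -1223) = Mul(Mul(19, Pow(43, 2)), -1223) = Mul(Mul(19, 1849), -1223) = Mul(35131, -1223) = -42965213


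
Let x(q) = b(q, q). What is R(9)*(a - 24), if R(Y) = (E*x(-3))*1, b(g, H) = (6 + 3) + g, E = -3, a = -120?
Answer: 2592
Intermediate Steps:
b(g, H) = 9 + g
x(q) = 9 + q
R(Y) = -18 (R(Y) = -3*(9 - 3)*1 = -3*6*1 = -18*1 = -18)
R(9)*(a - 24) = -18*(-120 - 24) = -18*(-144) = 2592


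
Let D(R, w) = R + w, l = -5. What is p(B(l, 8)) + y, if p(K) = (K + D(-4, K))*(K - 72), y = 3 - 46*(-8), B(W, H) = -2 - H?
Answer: 2339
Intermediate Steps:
y = 371 (y = 3 + 368 = 371)
p(K) = (-72 + K)*(-4 + 2*K) (p(K) = (K + (-4 + K))*(K - 72) = (-4 + 2*K)*(-72 + K) = (-72 + K)*(-4 + 2*K))
p(B(l, 8)) + y = (288 - 148*(-2 - 1*8) + 2*(-2 - 1*8)²) + 371 = (288 - 148*(-2 - 8) + 2*(-2 - 8)²) + 371 = (288 - 148*(-10) + 2*(-10)²) + 371 = (288 + 1480 + 2*100) + 371 = (288 + 1480 + 200) + 371 = 1968 + 371 = 2339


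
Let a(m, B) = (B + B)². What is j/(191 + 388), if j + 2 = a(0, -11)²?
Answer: 234254/579 ≈ 404.58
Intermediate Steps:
a(m, B) = 4*B² (a(m, B) = (2*B)² = 4*B²)
j = 234254 (j = -2 + (4*(-11)²)² = -2 + (4*121)² = -2 + 484² = -2 + 234256 = 234254)
j/(191 + 388) = 234254/(191 + 388) = 234254/579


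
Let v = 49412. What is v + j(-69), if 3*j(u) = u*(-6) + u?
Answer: 49527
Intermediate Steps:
j(u) = -5*u/3 (j(u) = (u*(-6) + u)/3 = (-6*u + u)/3 = (-5*u)/3 = -5*u/3)
v + j(-69) = 49412 - 5/3*(-69) = 49412 + 115 = 49527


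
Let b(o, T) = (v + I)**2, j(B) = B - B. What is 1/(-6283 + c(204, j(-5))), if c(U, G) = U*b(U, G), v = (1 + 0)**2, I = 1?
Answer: -1/5467 ≈ -0.00018292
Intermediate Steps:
j(B) = 0
v = 1 (v = 1**2 = 1)
b(o, T) = 4 (b(o, T) = (1 + 1)**2 = 2**2 = 4)
c(U, G) = 4*U (c(U, G) = U*4 = 4*U)
1/(-6283 + c(204, j(-5))) = 1/(-6283 + 4*204) = 1/(-6283 + 816) = 1/(-5467) = -1/5467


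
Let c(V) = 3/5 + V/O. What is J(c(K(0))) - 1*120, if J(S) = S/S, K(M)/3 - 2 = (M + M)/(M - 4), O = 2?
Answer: -119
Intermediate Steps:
K(M) = 6 + 6*M/(-4 + M) (K(M) = 6 + 3*((M + M)/(M - 4)) = 6 + 3*((2*M)/(-4 + M)) = 6 + 3*(2*M/(-4 + M)) = 6 + 6*M/(-4 + M))
c(V) = ⅗ + V/2 (c(V) = 3/5 + V/2 = 3*(⅕) + V*(½) = ⅗ + V/2)
J(S) = 1
J(c(K(0))) - 1*120 = 1 - 1*120 = 1 - 120 = -119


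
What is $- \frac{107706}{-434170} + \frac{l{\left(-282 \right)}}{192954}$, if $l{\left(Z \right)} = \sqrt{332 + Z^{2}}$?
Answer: $\frac{53853}{217085} + \frac{2 \sqrt{4991}}{96477} \approx 0.24954$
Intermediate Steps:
$- \frac{107706}{-434170} + \frac{l{\left(-282 \right)}}{192954} = - \frac{107706}{-434170} + \frac{\sqrt{332 + \left(-282\right)^{2}}}{192954} = \left(-107706\right) \left(- \frac{1}{434170}\right) + \sqrt{332 + 79524} \cdot \frac{1}{192954} = \frac{53853}{217085} + \sqrt{79856} \cdot \frac{1}{192954} = \frac{53853}{217085} + 4 \sqrt{4991} \cdot \frac{1}{192954} = \frac{53853}{217085} + \frac{2 \sqrt{4991}}{96477}$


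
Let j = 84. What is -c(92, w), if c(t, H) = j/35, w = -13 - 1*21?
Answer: -12/5 ≈ -2.4000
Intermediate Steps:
w = -34 (w = -13 - 21 = -34)
c(t, H) = 12/5 (c(t, H) = 84/35 = 84*(1/35) = 12/5)
-c(92, w) = -1*12/5 = -12/5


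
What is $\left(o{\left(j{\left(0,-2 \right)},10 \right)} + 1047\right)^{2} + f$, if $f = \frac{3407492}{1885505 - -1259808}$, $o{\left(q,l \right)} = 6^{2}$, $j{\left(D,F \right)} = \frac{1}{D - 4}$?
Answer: $\frac{3689106426749}{3145313} \approx 1.1729 \cdot 10^{6}$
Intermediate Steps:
$j{\left(D,F \right)} = \frac{1}{-4 + D}$
$o{\left(q,l \right)} = 36$
$f = \frac{3407492}{3145313}$ ($f = \frac{3407492}{1885505 + 1259808} = \frac{3407492}{3145313} \approx 1.0834$)
$\left(o{\left(j{\left(0,-2 \right)},10 \right)} + 1047\right)^{2} + f = \left(36 + 1047\right)^{2} + \frac{3407492}{3145313} = 1083^{2} + \frac{3407492}{3145313} = 1172889 + \frac{3407492}{3145313} = \frac{3689106426749}{3145313}$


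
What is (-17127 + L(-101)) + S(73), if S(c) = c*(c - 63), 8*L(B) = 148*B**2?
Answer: 344643/2 ≈ 1.7232e+5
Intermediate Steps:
L(B) = 37*B**2/2 (L(B) = (148*B**2)/8 = 37*B**2/2)
S(c) = c*(-63 + c)
(-17127 + L(-101)) + S(73) = (-17127 + (37/2)*(-101)**2) + 73*(-63 + 73) = (-17127 + (37/2)*10201) + 73*10 = (-17127 + 377437/2) + 730 = 343183/2 + 730 = 344643/2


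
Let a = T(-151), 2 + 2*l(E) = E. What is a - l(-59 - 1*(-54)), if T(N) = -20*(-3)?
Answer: 127/2 ≈ 63.500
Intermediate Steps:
l(E) = -1 + E/2
T(N) = 60
a = 60
a - l(-59 - 1*(-54)) = 60 - (-1 + (-59 - 1*(-54))/2) = 60 - (-1 + (-59 + 54)/2) = 60 - (-1 + (1/2)*(-5)) = 60 - (-1 - 5/2) = 60 - 1*(-7/2) = 60 + 7/2 = 127/2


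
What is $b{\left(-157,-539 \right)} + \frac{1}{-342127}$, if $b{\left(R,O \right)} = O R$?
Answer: $\frac{28951813120}{342127} \approx 84623.0$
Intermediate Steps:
$b{\left(-157,-539 \right)} + \frac{1}{-342127} = \left(-539\right) \left(-157\right) + \frac{1}{-342127} = 84623 - \frac{1}{342127} = \frac{28951813120}{342127}$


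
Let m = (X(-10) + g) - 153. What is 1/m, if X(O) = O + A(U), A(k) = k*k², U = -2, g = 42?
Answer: -1/129 ≈ -0.0077519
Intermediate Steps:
A(k) = k³
X(O) = -8 + O (X(O) = O + (-2)³ = O - 8 = -8 + O)
m = -129 (m = ((-8 - 10) + 42) - 153 = (-18 + 42) - 153 = 24 - 153 = -129)
1/m = 1/(-129) = -1/129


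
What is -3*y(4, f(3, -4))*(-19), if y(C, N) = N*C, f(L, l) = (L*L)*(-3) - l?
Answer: -5244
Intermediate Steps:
f(L, l) = -l - 3*L² (f(L, l) = L²*(-3) - l = -3*L² - l = -l - 3*L²)
y(C, N) = C*N
-3*y(4, f(3, -4))*(-19) = -12*(-1*(-4) - 3*3²)*(-19) = -12*(4 - 3*9)*(-19) = -12*(4 - 27)*(-19) = -12*(-23)*(-19) = -3*(-92)*(-19) = 276*(-19) = -5244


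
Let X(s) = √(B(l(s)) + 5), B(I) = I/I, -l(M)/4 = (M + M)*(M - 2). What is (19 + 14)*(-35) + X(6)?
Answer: -1155 + √6 ≈ -1152.6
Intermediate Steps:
l(M) = -8*M*(-2 + M) (l(M) = -4*(M + M)*(M - 2) = -4*2*M*(-2 + M) = -8*M*(-2 + M))
B(I) = 1
X(s) = √6 (X(s) = √(1 + 5) = √6)
(19 + 14)*(-35) + X(6) = (19 + 14)*(-35) + √6 = 33*(-35) + √6 = -1155 + √6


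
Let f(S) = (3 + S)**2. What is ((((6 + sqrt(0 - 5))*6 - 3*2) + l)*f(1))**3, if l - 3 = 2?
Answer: 98201600 + 85893120*I*sqrt(5) ≈ 9.8202e+7 + 1.9206e+8*I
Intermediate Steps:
l = 5 (l = 3 + 2 = 5)
((((6 + sqrt(0 - 5))*6 - 3*2) + l)*f(1))**3 = ((((6 + sqrt(0 - 5))*6 - 3*2) + 5)*(3 + 1)**2)**3 = ((((6 + sqrt(-5))*6 - 6) + 5)*4**2)**3 = ((((6 + I*sqrt(5))*6 - 6) + 5)*16)**3 = ((((36 + 6*I*sqrt(5)) - 6) + 5)*16)**3 = (((30 + 6*I*sqrt(5)) + 5)*16)**3 = ((35 + 6*I*sqrt(5))*16)**3 = (560 + 96*I*sqrt(5))**3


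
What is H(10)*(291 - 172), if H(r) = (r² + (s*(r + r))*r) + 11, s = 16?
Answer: 394009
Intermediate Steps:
H(r) = 11 + 33*r² (H(r) = (r² + (16*(r + r))*r) + 11 = (r² + (16*(2*r))*r) + 11 = (r² + (32*r)*r) + 11 = (r² + 32*r²) + 11 = 33*r² + 11 = 11 + 33*r²)
H(10)*(291 - 172) = (11 + 33*10²)*(291 - 172) = (11 + 33*100)*119 = (11 + 3300)*119 = 3311*119 = 394009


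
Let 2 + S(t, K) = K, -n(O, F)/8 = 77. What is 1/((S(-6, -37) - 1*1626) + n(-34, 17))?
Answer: -1/2281 ≈ -0.00043840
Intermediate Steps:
n(O, F) = -616 (n(O, F) = -8*77 = -616)
S(t, K) = -2 + K
1/((S(-6, -37) - 1*1626) + n(-34, 17)) = 1/(((-2 - 37) - 1*1626) - 616) = 1/((-39 - 1626) - 616) = 1/(-1665 - 616) = 1/(-2281) = -1/2281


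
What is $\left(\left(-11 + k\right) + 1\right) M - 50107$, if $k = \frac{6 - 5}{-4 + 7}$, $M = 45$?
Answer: $-50542$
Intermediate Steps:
$k = \frac{1}{3}$ ($k = 1 \cdot \frac{1}{3} = \frac{1}{3} \approx 0.33333$)
$\left(\left(-11 + k\right) + 1\right) M - 50107 = \left(\left(-11 + \frac{1}{3}\right) + 1\right) 45 - 50107 = \left(- \frac{32}{3} + 1\right) 45 - 50107 = \left(- \frac{29}{3}\right) 45 - 50107 = -435 - 50107 = -50542$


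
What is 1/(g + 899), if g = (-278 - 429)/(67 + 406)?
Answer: 473/424520 ≈ 0.0011142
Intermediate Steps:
g = -707/473 ≈ -1.4947
1/(g + 899) = 1/(-707/473 + 899) = 1/(424520/473) = 473/424520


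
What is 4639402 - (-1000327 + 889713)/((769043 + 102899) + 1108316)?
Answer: 656229502595/141447 ≈ 4.6394e+6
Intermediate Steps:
4639402 - (-1000327 + 889713)/((769043 + 102899) + 1108316) = 4639402 - (-110614)/(871942 + 1108316) = 4639402 - (-110614)/1980258 = 4639402 - 1*(-7901/141447) = 4639402 + 7901/141447 = 656229502595/141447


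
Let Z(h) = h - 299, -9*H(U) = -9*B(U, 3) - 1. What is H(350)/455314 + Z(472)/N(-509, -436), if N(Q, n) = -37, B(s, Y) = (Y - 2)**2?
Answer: -354461764/75809781 ≈ -4.6757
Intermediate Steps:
B(s, Y) = (-2 + Y)**2
H(U) = 10/9 (H(U) = -(-9*(-2 + 3)**2 - 1)/9 = -(-9*1**2 - 1)/9 = -(-9*1 - 1)/9 = -(-9 - 1)/9 = -1/9*(-10) = 10/9)
Z(h) = -299 + h
H(350)/455314 + Z(472)/N(-509, -436) = (10/9)/455314 + (-299 + 472)/(-37) = (10/9)*(1/455314) + 173*(-1/37) = 5/2048913 - 173/37 = -354461764/75809781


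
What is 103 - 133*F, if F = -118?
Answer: 15797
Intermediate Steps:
103 - 133*F = 103 - 133*(-118) = 103 + 15694 = 15797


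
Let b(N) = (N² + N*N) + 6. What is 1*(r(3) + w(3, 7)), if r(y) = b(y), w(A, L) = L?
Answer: 31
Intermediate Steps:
b(N) = 6 + 2*N² (b(N) = (N² + N²) + 6 = 2*N² + 6 = 6 + 2*N²)
r(y) = 6 + 2*y²
1*(r(3) + w(3, 7)) = 1*((6 + 2*3²) + 7) = 1*((6 + 2*9) + 7) = 1*((6 + 18) + 7) = 1*(24 + 7) = 1*31 = 31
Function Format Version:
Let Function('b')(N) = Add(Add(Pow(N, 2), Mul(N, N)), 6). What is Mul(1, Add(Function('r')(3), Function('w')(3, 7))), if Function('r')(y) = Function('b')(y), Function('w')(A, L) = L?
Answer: 31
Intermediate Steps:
Function('b')(N) = Add(6, Mul(2, Pow(N, 2))) (Function('b')(N) = Add(Add(Pow(N, 2), Pow(N, 2)), 6) = Add(Mul(2, Pow(N, 2)), 6) = Add(6, Mul(2, Pow(N, 2))))
Function('r')(y) = Add(6, Mul(2, Pow(y, 2)))
Mul(1, Add(Function('r')(3), Function('w')(3, 7))) = Mul(1, Add(Add(6, Mul(2, Pow(3, 2))), 7)) = Mul(1, Add(Add(6, Mul(2, 9)), 7)) = Mul(1, Add(Add(6, 18), 7)) = Mul(1, Add(24, 7)) = Mul(1, 31) = 31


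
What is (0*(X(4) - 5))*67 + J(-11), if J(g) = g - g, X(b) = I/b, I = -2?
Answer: 0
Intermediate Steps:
X(b) = -2/b
J(g) = 0
(0*(X(4) - 5))*67 + J(-11) = (0*(-2/4 - 5))*67 + 0 = (0*(-2*¼ - 5))*67 + 0 = (0*(-½ - 5))*67 + 0 = (0*(-11/2))*67 + 0 = 0*67 + 0 = 0 + 0 = 0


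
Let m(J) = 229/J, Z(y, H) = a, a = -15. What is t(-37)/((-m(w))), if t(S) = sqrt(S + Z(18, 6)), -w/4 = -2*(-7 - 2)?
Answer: 144*I*sqrt(13)/229 ≈ 2.2672*I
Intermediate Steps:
w = -72 (w = -(-8)*(-7 - 2) = -(-8)*(-9) = -4*18 = -72)
Z(y, H) = -15
t(S) = sqrt(-15 + S) (t(S) = sqrt(S - 15) = sqrt(-15 + S))
t(-37)/((-m(w))) = sqrt(-15 - 37)/((-229/(-72))) = sqrt(-52)/((-229*(-1)/72)) = (2*I*sqrt(13))/((-1*(-229/72))) = (2*I*sqrt(13))/(229/72) = (2*I*sqrt(13))*(72/229) = 144*I*sqrt(13)/229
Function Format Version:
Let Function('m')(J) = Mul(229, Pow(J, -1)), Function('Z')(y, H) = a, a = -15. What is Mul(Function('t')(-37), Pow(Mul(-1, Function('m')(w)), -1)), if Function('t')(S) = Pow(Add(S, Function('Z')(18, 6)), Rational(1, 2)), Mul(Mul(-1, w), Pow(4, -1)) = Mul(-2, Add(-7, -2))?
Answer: Mul(Rational(144, 229), I, Pow(13, Rational(1, 2))) ≈ Mul(2.2672, I)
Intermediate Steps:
w = -72 (w = Mul(-4, Mul(-2, Add(-7, -2))) = Mul(-4, Mul(-2, -9)) = Mul(-4, 18) = -72)
Function('Z')(y, H) = -15
Function('t')(S) = Pow(Add(-15, S), Rational(1, 2)) (Function('t')(S) = Pow(Add(S, -15), Rational(1, 2)) = Pow(Add(-15, S), Rational(1, 2)))
Mul(Function('t')(-37), Pow(Mul(-1, Function('m')(w)), -1)) = Mul(Pow(Add(-15, -37), Rational(1, 2)), Pow(Mul(-1, Mul(229, Pow(-72, -1))), -1)) = Mul(Pow(-52, Rational(1, 2)), Pow(Mul(-1, Mul(229, Rational(-1, 72))), -1)) = Mul(Mul(2, I, Pow(13, Rational(1, 2))), Pow(Mul(-1, Rational(-229, 72)), -1)) = Mul(Mul(2, I, Pow(13, Rational(1, 2))), Pow(Rational(229, 72), -1)) = Mul(Mul(2, I, Pow(13, Rational(1, 2))), Rational(72, 229)) = Mul(Rational(144, 229), I, Pow(13, Rational(1, 2)))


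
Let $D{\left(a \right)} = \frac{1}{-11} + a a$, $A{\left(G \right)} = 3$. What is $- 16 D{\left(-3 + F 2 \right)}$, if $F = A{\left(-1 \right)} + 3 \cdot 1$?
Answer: $- \frac{14240}{11} \approx -1294.5$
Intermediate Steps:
$F = 6$ ($F = 3 + 3 \cdot 1 = 3 + 3 = 6$)
$D{\left(a \right)} = - \frac{1}{11} + a^{2}$
$- 16 D{\left(-3 + F 2 \right)} = - 16 \left(- \frac{1}{11} + \left(-3 + 6 \cdot 2\right)^{2}\right) = - 16 \left(- \frac{1}{11} + \left(-3 + 12\right)^{2}\right) = - 16 \left(- \frac{1}{11} + 9^{2}\right) = - 16 \left(- \frac{1}{11} + 81\right) = \left(-16\right) \frac{890}{11} = - \frac{14240}{11}$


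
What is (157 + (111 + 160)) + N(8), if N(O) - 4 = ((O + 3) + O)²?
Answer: 793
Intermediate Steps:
N(O) = 4 + (3 + 2*O)² (N(O) = 4 + ((O + 3) + O)² = 4 + ((3 + O) + O)² = 4 + (3 + 2*O)²)
(157 + (111 + 160)) + N(8) = (157 + (111 + 160)) + (4 + (3 + 2*8)²) = (157 + 271) + (4 + (3 + 16)²) = 428 + (4 + 19²) = 428 + (4 + 361) = 428 + 365 = 793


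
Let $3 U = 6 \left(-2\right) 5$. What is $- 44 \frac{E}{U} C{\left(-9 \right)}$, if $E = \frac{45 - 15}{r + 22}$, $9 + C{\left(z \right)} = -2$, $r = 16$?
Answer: $- \frac{363}{19} \approx -19.105$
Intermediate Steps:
$C{\left(z \right)} = -11$ ($C{\left(z \right)} = -9 - 2 = -11$)
$E = \frac{15}{19}$ ($E = \frac{45 - 15}{16 + 22} = \frac{30}{38} = 30 \cdot \frac{1}{38} = \frac{15}{19} \approx 0.78947$)
$U = -20$ ($U = \frac{6 \left(-2\right) 5}{3} = \frac{\left(-12\right) 5}{3} = \frac{1}{3} \left(-60\right) = -20$)
$- 44 \frac{E}{U} C{\left(-9 \right)} = - 44 \frac{15}{19 \left(-20\right)} \left(-11\right) = - 44 \cdot \frac{15}{19} \left(- \frac{1}{20}\right) \left(-11\right) = \left(-44\right) \left(- \frac{3}{76}\right) \left(-11\right) = \frac{33}{19} \left(-11\right) = - \frac{363}{19}$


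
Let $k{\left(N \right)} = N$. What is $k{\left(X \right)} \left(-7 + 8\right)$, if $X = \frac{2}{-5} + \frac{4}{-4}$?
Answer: $- \frac{7}{5} \approx -1.4$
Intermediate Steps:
$X = - \frac{7}{5}$ ($X = 2 \left(- \frac{1}{5}\right) + 4 \left(- \frac{1}{4}\right) = - \frac{2}{5} - 1 = - \frac{7}{5} \approx -1.4$)
$k{\left(X \right)} \left(-7 + 8\right) = - \frac{7 \left(-7 + 8\right)}{5} = \left(- \frac{7}{5}\right) 1 = - \frac{7}{5}$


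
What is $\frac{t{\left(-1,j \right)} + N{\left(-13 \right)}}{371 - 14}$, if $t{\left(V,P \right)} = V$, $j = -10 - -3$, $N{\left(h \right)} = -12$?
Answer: $- \frac{13}{357} \approx -0.036415$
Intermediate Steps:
$j = -7$ ($j = -10 + 3 = -7$)
$\frac{t{\left(-1,j \right)} + N{\left(-13 \right)}}{371 - 14} = \frac{-1 - 12}{371 - 14} = - \frac{13}{357}$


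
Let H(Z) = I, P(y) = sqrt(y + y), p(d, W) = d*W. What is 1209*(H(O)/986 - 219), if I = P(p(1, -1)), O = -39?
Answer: -264771 + 1209*I*sqrt(2)/986 ≈ -2.6477e+5 + 1.7341*I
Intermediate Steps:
p(d, W) = W*d
P(y) = sqrt(2)*sqrt(y) (P(y) = sqrt(2*y) = sqrt(2)*sqrt(y))
I = I*sqrt(2) (I = sqrt(2)*sqrt(-1*1) = sqrt(2)*sqrt(-1) = sqrt(2)*I = I*sqrt(2) ≈ 1.4142*I)
H(Z) = I*sqrt(2)
1209*(H(O)/986 - 219) = 1209*((I*sqrt(2))/986 - 219) = 1209*((I*sqrt(2))*(1/986) - 219) = 1209*(I*sqrt(2)/986 - 219) = 1209*(-219 + I*sqrt(2)/986) = -264771 + 1209*I*sqrt(2)/986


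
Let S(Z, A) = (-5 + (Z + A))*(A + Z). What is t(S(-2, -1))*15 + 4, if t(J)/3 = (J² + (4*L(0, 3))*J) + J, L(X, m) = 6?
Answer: 52924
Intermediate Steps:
S(Z, A) = (A + Z)*(-5 + A + Z) (S(Z, A) = (-5 + (A + Z))*(A + Z) = (-5 + A + Z)*(A + Z) = (A + Z)*(-5 + A + Z))
t(J) = 3*J² + 75*J (t(J) = 3*((J² + (4*6)*J) + J) = 3*((J² + 24*J) + J) = 3*(J² + 25*J) = 3*J² + 75*J)
t(S(-2, -1))*15 + 4 = (3*((-1)² + (-2)² - 5*(-1) - 5*(-2) + 2*(-1)*(-2))*(25 + ((-1)² + (-2)² - 5*(-1) - 5*(-2) + 2*(-1)*(-2))))*15 + 4 = (3*(1 + 4 + 5 + 10 + 4)*(25 + (1 + 4 + 5 + 10 + 4)))*15 + 4 = (3*24*(25 + 24))*15 + 4 = (3*24*49)*15 + 4 = 3528*15 + 4 = 52920 + 4 = 52924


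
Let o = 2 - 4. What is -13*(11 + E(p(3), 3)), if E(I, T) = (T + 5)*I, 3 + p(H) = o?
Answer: 377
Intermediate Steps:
o = -2
p(H) = -5 (p(H) = -3 - 2 = -5)
E(I, T) = I*(5 + T) (E(I, T) = (5 + T)*I = I*(5 + T))
-13*(11 + E(p(3), 3)) = -13*(11 - 5*(5 + 3)) = -13*(11 - 5*8) = -13*(11 - 40) = -13*(-29) = 377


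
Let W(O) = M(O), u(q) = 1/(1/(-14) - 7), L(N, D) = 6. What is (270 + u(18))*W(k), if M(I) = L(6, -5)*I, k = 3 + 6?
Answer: 160296/11 ≈ 14572.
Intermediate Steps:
u(q) = -14/99 (u(q) = 1/(-1/14 - 7) = 1/(-99/14) = -14/99)
k = 9
M(I) = 6*I
W(O) = 6*O
(270 + u(18))*W(k) = (270 - 14/99)*(6*9) = (26716/99)*54 = 160296/11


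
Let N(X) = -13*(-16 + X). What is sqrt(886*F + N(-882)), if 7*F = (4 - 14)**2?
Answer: sqrt(1192226)/7 ≈ 155.98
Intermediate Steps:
F = 100/7 (F = (4 - 14)**2/7 = (1/7)*(-10)**2 = (1/7)*100 = 100/7 ≈ 14.286)
N(X) = 208 - 13*X
sqrt(886*F + N(-882)) = sqrt(886*(100/7) + (208 - 13*(-882))) = sqrt(88600/7 + (208 + 11466)) = sqrt(88600/7 + 11674) = sqrt(170318/7) = sqrt(1192226)/7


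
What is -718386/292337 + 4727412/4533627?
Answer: -624965574726/441782305433 ≈ -1.4146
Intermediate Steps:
-718386/292337 + 4727412/4533627 = -718386*1/292337 + 4727412*(1/4533627) = -718386/292337 + 1575804/1511209 = -624965574726/441782305433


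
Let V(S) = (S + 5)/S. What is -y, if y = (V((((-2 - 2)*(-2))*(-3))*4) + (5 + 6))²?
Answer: -1315609/9216 ≈ -142.75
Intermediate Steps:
V(S) = (5 + S)/S
y = 1315609/9216 (y = ((5 + (((-2 - 2)*(-2))*(-3))*4)/(((((-2 - 2)*(-2))*(-3))*4)) + (5 + 6))² = ((5 + (-4*(-2)*(-3))*4)/(((-4*(-2)*(-3))*4)) + 11)² = ((5 + (8*(-3))*4)/(((8*(-3))*4)) + 11)² = ((5 - 24*4)/((-24*4)) + 11)² = ((5 - 96)/(-96) + 11)² = (-1/96*(-91) + 11)² = (91/96 + 11)² = (1147/96)² = 1315609/9216 ≈ 142.75)
-y = -1*1315609/9216 = -1315609/9216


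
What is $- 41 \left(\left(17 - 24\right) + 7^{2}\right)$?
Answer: $-1722$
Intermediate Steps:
$- 41 \left(\left(17 - 24\right) + 7^{2}\right) = - 41 \left(\left(17 - 24\right) + 49\right) = - 41 \left(-7 + 49\right) = \left(-41\right) 42 = -1722$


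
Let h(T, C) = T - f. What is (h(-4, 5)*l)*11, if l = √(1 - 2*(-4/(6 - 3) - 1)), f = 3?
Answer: -77*√51/3 ≈ -183.30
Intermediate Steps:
h(T, C) = -3 + T (h(T, C) = T - 1*3 = T - 3 = -3 + T)
l = √51/3 (l = √(1 - 2*(-4/3 - 1)) = √(1 - 2*(-7/3)) = √(1 + 14/3) = √(17/3) = √51/3 ≈ 2.3805)
(h(-4, 5)*l)*11 = ((-3 - 4)*(√51/3))*11 = -7*√51/3*11 = -77*√51/3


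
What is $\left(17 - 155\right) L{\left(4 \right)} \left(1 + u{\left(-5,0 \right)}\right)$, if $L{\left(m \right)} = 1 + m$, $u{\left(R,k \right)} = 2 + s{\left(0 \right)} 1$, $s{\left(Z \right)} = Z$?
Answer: $-2070$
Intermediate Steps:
$u{\left(R,k \right)} = 2$ ($u{\left(R,k \right)} = 2 + 0 \cdot 1 = 2 + 0 = 2$)
$\left(17 - 155\right) L{\left(4 \right)} \left(1 + u{\left(-5,0 \right)}\right) = \left(17 - 155\right) \left(1 + 4\right) \left(1 + 2\right) = - 138 \cdot 5 \cdot 3 = \left(-138\right) 15 = -2070$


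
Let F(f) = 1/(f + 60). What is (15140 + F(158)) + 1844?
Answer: 3702513/218 ≈ 16984.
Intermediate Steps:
F(f) = 1/(60 + f)
(15140 + F(158)) + 1844 = (15140 + 1/(60 + 158)) + 1844 = (15140 + 1/218) + 1844 = 3300521/218 + 1844 = 3702513/218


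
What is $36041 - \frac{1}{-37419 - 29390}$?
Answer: $\frac{2407863170}{66809} \approx 36041.0$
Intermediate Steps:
$36041 - \frac{1}{-37419 - 29390} = 36041 - \frac{1}{-66809} = 36041 - - \frac{1}{66809} = 36041 + \frac{1}{66809} = \frac{2407863170}{66809}$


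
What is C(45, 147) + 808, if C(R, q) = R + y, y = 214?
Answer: 1067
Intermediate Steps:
C(R, q) = 214 + R (C(R, q) = R + 214 = 214 + R)
C(45, 147) + 808 = (214 + 45) + 808 = 259 + 808 = 1067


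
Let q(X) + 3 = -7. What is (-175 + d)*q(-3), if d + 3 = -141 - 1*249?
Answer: 5680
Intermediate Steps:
q(X) = -10 (q(X) = -3 - 7 = -10)
d = -393 (d = -3 + (-141 - 1*249) = -3 + (-141 - 249) = -3 - 390 = -393)
(-175 + d)*q(-3) = (-175 - 393)*(-10) = -568*(-10) = 5680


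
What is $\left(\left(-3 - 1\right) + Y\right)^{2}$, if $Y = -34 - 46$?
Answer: $7056$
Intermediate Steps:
$Y = -80$
$\left(\left(-3 - 1\right) + Y\right)^{2} = \left(\left(-3 - 1\right) - 80\right)^{2} = \left(-4 - 80\right)^{2} = \left(-84\right)^{2} = 7056$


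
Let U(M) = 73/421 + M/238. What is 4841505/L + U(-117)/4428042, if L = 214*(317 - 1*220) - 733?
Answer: 47735189964538189/197438023780620 ≈ 241.77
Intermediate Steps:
L = 20025 (L = 214*(317 - 220) - 733 = 214*97 - 733 = 20758 - 733 = 20025)
U(M) = 73/421 + M/238 (U(M) = 73*(1/421) + M*(1/238) = 73/421 + M/238)
4841505/L + U(-117)/4428042 = 4841505/20025 + (73/421 + (1/238)*(-117))/4428042 = 4841505*(1/20025) + (73/421 - 117/238)*(1/4428042) = 107589/445 - 31883/100198*1/4428042 = 107589/445 - 31883/443680952316 = 47735189964538189/197438023780620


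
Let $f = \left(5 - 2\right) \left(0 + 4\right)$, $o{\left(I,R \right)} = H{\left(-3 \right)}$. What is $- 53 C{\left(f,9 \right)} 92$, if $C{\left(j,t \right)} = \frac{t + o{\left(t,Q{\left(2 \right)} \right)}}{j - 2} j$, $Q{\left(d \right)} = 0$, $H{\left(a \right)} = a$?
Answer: $- \frac{175536}{5} \approx -35107.0$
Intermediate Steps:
$o{\left(I,R \right)} = -3$
$f = 12$ ($f = 3 \cdot 4 = 12$)
$C{\left(j,t \right)} = \frac{j \left(-3 + t\right)}{-2 + j}$ ($C{\left(j,t \right)} = \frac{t - 3}{j - 2} j = \frac{-3 + t}{-2 + j} j = \frac{j \left(-3 + t\right)}{-2 + j}$)
$- 53 C{\left(f,9 \right)} 92 = - 53 \frac{12 \left(-3 + 9\right)}{-2 + 12} \cdot 92 = - 53 \cdot 12 \cdot \frac{1}{10} \cdot 6 \cdot 92 = \left(-53\right) \frac{36}{5} \cdot 92 = \left(- \frac{1908}{5}\right) 92 = - \frac{175536}{5}$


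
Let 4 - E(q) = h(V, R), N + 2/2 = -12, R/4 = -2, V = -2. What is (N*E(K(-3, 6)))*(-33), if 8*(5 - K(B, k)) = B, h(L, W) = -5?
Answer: 3861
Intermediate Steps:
R = -8 (R = 4*(-2) = -8)
K(B, k) = 5 - B/8
N = -13 (N = -1 - 12 = -13)
E(q) = 9 (E(q) = 4 - 1*(-5) = 4 + 5 = 9)
(N*E(K(-3, 6)))*(-33) = -13*9*(-33) = -117*(-33) = 3861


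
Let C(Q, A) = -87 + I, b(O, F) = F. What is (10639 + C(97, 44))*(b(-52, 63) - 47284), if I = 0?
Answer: -498275992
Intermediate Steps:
C(Q, A) = -87 (C(Q, A) = -87 + 0 = -87)
(10639 + C(97, 44))*(b(-52, 63) - 47284) = (10639 - 87)*(63 - 47284) = 10552*(-47221) = -498275992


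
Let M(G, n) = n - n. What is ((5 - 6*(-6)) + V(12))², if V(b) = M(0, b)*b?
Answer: 1681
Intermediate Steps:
M(G, n) = 0
V(b) = 0 (V(b) = 0*b = 0)
((5 - 6*(-6)) + V(12))² = ((5 - 6*(-6)) + 0)² = ((5 + 36) + 0)² = (41 + 0)² = 41² = 1681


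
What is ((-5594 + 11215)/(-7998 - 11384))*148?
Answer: -37814/881 ≈ -42.922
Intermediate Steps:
((-5594 + 11215)/(-7998 - 11384))*148 = (5621/(-19382))*148 = (5621*(-1/19382))*148 = -511/1762*148 = -37814/881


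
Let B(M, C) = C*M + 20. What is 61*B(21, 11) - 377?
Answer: 14934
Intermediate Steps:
B(M, C) = 20 + C*M
61*B(21, 11) - 377 = 61*(20 + 11*21) - 377 = 61*(20 + 231) - 377 = 61*251 - 377 = 15311 - 377 = 14934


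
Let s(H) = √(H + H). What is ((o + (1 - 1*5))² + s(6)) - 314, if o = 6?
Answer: -310 + 2*√3 ≈ -306.54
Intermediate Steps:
s(H) = √2*√H (s(H) = √(2*H) = √2*√H)
((o + (1 - 1*5))² + s(6)) - 314 = ((6 + (1 - 1*5))² + √2*√6) - 314 = ((6 + (1 - 5))² + 2*√3) - 314 = ((6 - 4)² + 2*√3) - 314 = (2² + 2*√3) - 314 = (4 + 2*√3) - 314 = -310 + 2*√3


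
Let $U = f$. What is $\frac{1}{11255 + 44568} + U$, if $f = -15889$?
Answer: $- \frac{886971646}{55823} \approx -15889.0$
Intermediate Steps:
$U = -15889$
$\frac{1}{11255 + 44568} + U = \frac{1}{11255 + 44568} - 15889 = \frac{1}{55823} - 15889 = - \frac{886971646}{55823}$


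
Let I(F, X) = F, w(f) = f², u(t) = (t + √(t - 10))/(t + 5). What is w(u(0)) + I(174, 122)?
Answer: 868/5 ≈ 173.60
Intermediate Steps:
u(t) = (t + √(-10 + t))/(5 + t)
w(u(0)) + I(174, 122) = ((0 + √(-10 + 0))/(5 + 0))² + 174 = ((0 + √(-10))/5)² + 174 = ((0 + I*√10)/5)² + 174 = ((I*√10)/5)² + 174 = (I*√10/5)² + 174 = -⅖ + 174 = 868/5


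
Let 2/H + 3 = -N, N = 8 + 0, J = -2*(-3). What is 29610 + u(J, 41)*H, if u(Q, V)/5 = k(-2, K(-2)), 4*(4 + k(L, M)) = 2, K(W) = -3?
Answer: 325745/11 ≈ 29613.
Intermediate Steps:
J = 6
k(L, M) = -7/2 (k(L, M) = -4 + (¼)*2 = -4 + ½ = -7/2)
N = 8
u(Q, V) = -35/2 (u(Q, V) = 5*(-7/2) = -35/2)
H = -2/11 (H = 2/(-3 - 1*8) = 2/(-3 - 8) = 2/(-11) = 2*(-1/11) = -2/11 ≈ -0.18182)
29610 + u(J, 41)*H = 29610 - 35/2*(-2/11) = 29610 + 35/11 = 325745/11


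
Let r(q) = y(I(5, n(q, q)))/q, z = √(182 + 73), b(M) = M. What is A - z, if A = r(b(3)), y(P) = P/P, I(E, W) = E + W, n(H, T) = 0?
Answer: ⅓ - √255 ≈ -15.635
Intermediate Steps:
z = √255 ≈ 15.969
y(P) = 1
r(q) = 1/q
A = ⅓ (A = 1/3 = ⅓ ≈ 0.33333)
A - z = ⅓ - √255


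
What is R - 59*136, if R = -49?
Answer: -8073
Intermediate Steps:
R - 59*136 = -49 - 59*136 = -49 - 8024 = -8073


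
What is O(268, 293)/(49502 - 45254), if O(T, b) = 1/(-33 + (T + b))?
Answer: 1/2242944 ≈ 4.4584e-7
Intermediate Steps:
O(T, b) = 1/(-33 + T + b)
O(268, 293)/(49502 - 45254) = 1/((-33 + 268 + 293)*(49502 - 45254)) = 1/(528*4248) = (1/528)*(1/4248) = 1/2242944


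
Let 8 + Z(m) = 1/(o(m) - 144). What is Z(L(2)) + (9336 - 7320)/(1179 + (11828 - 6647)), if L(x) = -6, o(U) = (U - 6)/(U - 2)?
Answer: -116158/15105 ≈ -7.6900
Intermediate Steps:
o(U) = (-6 + U)/(-2 + U)
Z(m) = -8 + 1/(-144 + (-6 + m)/(-2 + m)) (Z(m) = -8 + 1/((-6 + m)/(-2 + m) - 144) = -8 + 1/(-144 + (-6 + m)/(-2 + m)))
Z(L(2)) + (9336 - 7320)/(1179 + (11828 - 6647)) = (-2258 + 1145*(-6))/(282 - 143*(-6)) + (9336 - 7320)/(1179 + (11828 - 6647)) = (-2258 - 6870)/(282 + 858) + 2016/(1179 + 5181) = -9128/1140 + 2016/6360 = (1/1140)*(-9128) + 2016*(1/6360) = -2282/285 + 84/265 = -116158/15105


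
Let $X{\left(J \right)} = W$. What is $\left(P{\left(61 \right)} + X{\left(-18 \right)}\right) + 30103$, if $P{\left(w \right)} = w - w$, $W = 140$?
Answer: $30243$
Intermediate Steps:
$P{\left(w \right)} = 0$
$X{\left(J \right)} = 140$
$\left(P{\left(61 \right)} + X{\left(-18 \right)}\right) + 30103 = \left(0 + 140\right) + 30103 = 140 + 30103 = 30243$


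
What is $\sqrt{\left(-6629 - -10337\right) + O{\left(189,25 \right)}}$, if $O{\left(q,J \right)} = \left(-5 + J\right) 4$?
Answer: $2 \sqrt{947} \approx 61.547$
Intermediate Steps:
$O{\left(q,J \right)} = -20 + 4 J$
$\sqrt{\left(-6629 - -10337\right) + O{\left(189,25 \right)}} = \sqrt{\left(-6629 - -10337\right) + \left(-20 + 4 \cdot 25\right)} = \sqrt{\left(-6629 + 10337\right) + \left(-20 + 100\right)} = \sqrt{3708 + 80} = \sqrt{3788} = 2 \sqrt{947}$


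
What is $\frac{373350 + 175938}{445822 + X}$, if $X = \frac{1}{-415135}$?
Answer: $\frac{76009557960}{61692105323} \approx 1.2321$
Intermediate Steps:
$X = - \frac{1}{415135} \approx -2.4089 \cdot 10^{-6}$
$\frac{373350 + 175938}{445822 + X} = \frac{373350 + 175938}{445822 - \frac{1}{415135}} = \frac{549288}{\frac{185076315969}{415135}} = 549288 \cdot \frac{415135}{185076315969} = \frac{76009557960}{61692105323}$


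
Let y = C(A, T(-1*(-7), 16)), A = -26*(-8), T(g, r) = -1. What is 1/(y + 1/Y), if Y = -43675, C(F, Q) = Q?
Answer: -43675/43676 ≈ -0.99998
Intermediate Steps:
A = 208
y = -1
1/(y + 1/Y) = 1/(-1 + 1/(-43675)) = 1/(-1 - 1/43675) = 1/(-43676/43675) = -43675/43676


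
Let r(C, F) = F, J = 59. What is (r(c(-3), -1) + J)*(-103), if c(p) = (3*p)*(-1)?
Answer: -5974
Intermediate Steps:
c(p) = -3*p
(r(c(-3), -1) + J)*(-103) = (-1 + 59)*(-103) = 58*(-103) = -5974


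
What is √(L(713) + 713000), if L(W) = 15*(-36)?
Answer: 14*√3635 ≈ 844.07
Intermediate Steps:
L(W) = -540
√(L(713) + 713000) = √(-540 + 713000) = √712460 = 14*√3635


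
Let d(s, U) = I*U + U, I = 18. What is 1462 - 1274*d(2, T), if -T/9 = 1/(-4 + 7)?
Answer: 74080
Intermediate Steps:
T = -3 (T = -9/(-4 + 7) = -9/3 = -9*1/3 = -3)
d(s, U) = 19*U (d(s, U) = 18*U + U = 19*U)
1462 - 1274*d(2, T) = 1462 - 24206*(-3) = 1462 - 1274*(-57) = 1462 + 72618 = 74080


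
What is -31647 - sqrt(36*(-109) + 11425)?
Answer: -31647 - sqrt(7501) ≈ -31734.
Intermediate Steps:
-31647 - sqrt(36*(-109) + 11425) = -31647 - sqrt(-3924 + 11425) = -31647 - sqrt(7501)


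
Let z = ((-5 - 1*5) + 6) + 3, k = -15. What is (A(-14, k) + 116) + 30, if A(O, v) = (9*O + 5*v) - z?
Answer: -54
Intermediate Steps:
z = -1 (z = ((-5 - 5) + 6) + 3 = (-10 + 6) + 3 = -4 + 3 = -1)
A(O, v) = 1 + 5*v + 9*O (A(O, v) = (9*O + 5*v) - 1*(-1) = (5*v + 9*O) + 1 = 1 + 5*v + 9*O)
(A(-14, k) + 116) + 30 = ((1 + 5*(-15) + 9*(-14)) + 116) + 30 = ((1 - 75 - 126) + 116) + 30 = (-200 + 116) + 30 = -84 + 30 = -54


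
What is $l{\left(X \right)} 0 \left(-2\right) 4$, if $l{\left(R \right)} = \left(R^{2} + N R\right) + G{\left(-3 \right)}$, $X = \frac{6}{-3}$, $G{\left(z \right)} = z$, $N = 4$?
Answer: $0$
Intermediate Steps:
$X = -2$ ($X = 6 \left(- \frac{1}{3}\right) = -2$)
$l{\left(R \right)} = -3 + R^{2} + 4 R$ ($l{\left(R \right)} = \left(R^{2} + 4 R\right) - 3 = -3 + R^{2} + 4 R$)
$l{\left(X \right)} 0 \left(-2\right) 4 = \left(-3 + \left(-2\right)^{2} + 4 \left(-2\right)\right) 0 \left(-2\right) 4 = \left(-3 + 4 - 8\right) 0 \cdot 4 = \left(-7\right) 0 = 0$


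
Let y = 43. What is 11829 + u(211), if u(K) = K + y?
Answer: 12083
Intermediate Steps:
u(K) = 43 + K (u(K) = K + 43 = 43 + K)
11829 + u(211) = 11829 + (43 + 211) = 11829 + 254 = 12083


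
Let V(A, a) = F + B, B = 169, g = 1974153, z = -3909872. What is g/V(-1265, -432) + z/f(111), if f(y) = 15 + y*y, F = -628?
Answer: -181581824/39321 ≈ -4617.9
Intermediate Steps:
f(y) = 15 + y²
V(A, a) = -459 (V(A, a) = -628 + 169 = -459)
g/V(-1265, -432) + z/f(111) = 1974153/(-459) - 3909872/(15 + 111²) = 1974153*(-1/459) - 3909872/(15 + 12321) = -658051/153 - 3909872/12336 = -658051/153 - 3909872*1/12336 = -658051/153 - 244367/771 = -181581824/39321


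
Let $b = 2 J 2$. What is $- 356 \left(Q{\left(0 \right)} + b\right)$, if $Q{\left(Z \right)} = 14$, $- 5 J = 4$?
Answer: $- \frac{19224}{5} \approx -3844.8$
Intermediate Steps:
$J = - \frac{4}{5}$ ($J = \left(- \frac{1}{5}\right) 4 = - \frac{4}{5} \approx -0.8$)
$b = - \frac{16}{5}$ ($b = 2 \left(- \frac{4}{5}\right) 2 = \left(- \frac{8}{5}\right) 2 = - \frac{16}{5} \approx -3.2$)
$- 356 \left(Q{\left(0 \right)} + b\right) = - 356 \left(14 - \frac{16}{5}\right) = \left(-356\right) \frac{54}{5} = - \frac{19224}{5}$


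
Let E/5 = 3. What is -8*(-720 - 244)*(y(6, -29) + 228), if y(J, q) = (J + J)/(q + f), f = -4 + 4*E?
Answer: 15855872/9 ≈ 1.7618e+6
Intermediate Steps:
E = 15 (E = 5*3 = 15)
f = 56 (f = -4 + 4*15 = -4 + 60 = 56)
y(J, q) = 2*J/(56 + q) (y(J, q) = (J + J)/(q + 56) = (2*J)/(56 + q) = 2*J/(56 + q))
-8*(-720 - 244)*(y(6, -29) + 228) = -8*(-720 - 244)*(2*6/(56 - 29) + 228) = -(-7712)*(2*6/27 + 228) = -(-7712)*(2*6*(1/27) + 228) = -(-7712)*(4/9 + 228) = -(-7712)*2056/9 = -8*(-1981984/9) = 15855872/9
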